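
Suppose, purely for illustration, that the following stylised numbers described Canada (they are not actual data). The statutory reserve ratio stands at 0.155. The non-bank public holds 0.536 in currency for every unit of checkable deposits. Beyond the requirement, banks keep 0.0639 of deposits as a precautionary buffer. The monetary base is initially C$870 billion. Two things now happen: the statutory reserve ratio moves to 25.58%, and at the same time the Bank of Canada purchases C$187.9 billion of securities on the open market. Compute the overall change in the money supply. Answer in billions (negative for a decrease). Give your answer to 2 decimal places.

C$128.76 billion

Before: m₁ = (1 + 0.536) / (0.155 + 0.0639 + 0.536) ≈ 2.0347066, MB₁ = 870, so M₁ = 2.0347066 × 870 ≈ 1770.1947 billion.
After: m₂ = (1 + 0.536) / (0.2558 + 0.0639 + 0.536) ≈ 1.7950216, MB₂ = 870 + 187.9 = 1057.9, so M₂ = 1.7950216 × 1057.9 ≈ 1898.9534 billion.
ΔM = M₂ − M₁ = 1898.9534 − 1770.1947 = 128.7587 billion.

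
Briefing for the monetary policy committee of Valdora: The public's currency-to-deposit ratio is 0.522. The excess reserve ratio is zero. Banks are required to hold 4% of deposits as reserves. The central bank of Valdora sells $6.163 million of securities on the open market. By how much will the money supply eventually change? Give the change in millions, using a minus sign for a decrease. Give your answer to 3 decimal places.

The money multiplier is m = (1 + c) / (rr + c) = (1 + 0.522) / (0.04 + 0.522) ≈ 2.70819.
The sale removes 6.163 million of base, so ΔM = m × ΔMB = 2.70819 × (−6.163) ≈ -16.6906 million.

-16.691 million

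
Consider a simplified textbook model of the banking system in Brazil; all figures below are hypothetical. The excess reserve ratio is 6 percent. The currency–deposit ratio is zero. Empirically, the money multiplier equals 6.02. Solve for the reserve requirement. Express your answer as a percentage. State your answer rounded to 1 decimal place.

Using m = 6.02. Since m = (1 + c)/(c + rr + e), the denominator satisfies c + rr + e = (1 + c)/m = (1 + 0) / 6.02 ≈ 0.166113.
With c = 0 and e = 0.06, the reserve requirement is 0.166113 − 0 − 0.06 = 0.106113.

10.6%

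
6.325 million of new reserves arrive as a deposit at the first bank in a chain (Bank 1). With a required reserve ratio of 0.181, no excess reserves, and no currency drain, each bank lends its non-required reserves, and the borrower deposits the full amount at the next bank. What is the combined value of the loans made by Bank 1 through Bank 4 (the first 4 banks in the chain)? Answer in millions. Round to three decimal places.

15.743 million

Bank i lends (1 − rr)^i of the original deposit: Bank 1 lends 6.325·0.8190 ≈ 5.1802, Bank 2 lends 6.325·0.8190² ≈ 4.2426, and so on.
Summing a geometric series: total = 6.325·[0.8190·(1 − 0.8190^4) / (1 − 0.8190)] ≈ 15.7431 million.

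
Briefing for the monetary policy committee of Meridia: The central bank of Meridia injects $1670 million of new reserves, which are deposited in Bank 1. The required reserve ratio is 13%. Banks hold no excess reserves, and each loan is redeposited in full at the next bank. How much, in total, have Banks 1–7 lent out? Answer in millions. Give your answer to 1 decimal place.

Bank i lends (1 − rr)^i of the original deposit: Bank 1 lends 1670·0.8700 = 1452.9000, Bank 2 lends 1670·0.8700² = 1264.0230, and so on.
Summing a geometric series: total = 1670·[0.8700·(1 − 0.8700^7) / (1 − 0.8700)] ≈ 6959.8962 million.

$6959.9 million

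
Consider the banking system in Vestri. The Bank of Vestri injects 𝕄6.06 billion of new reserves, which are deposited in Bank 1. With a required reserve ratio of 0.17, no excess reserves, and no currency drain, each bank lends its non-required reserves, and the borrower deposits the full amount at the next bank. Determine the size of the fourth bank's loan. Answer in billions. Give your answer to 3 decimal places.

Each bank lends a fraction (1 − rr) = 0.8300 of the deposit it receives, so Bank 4 receives 6.06·0.8300^3 and lends 6.06·0.8300^4 ≈ 2.8760 billion.

𝕄2.876 billion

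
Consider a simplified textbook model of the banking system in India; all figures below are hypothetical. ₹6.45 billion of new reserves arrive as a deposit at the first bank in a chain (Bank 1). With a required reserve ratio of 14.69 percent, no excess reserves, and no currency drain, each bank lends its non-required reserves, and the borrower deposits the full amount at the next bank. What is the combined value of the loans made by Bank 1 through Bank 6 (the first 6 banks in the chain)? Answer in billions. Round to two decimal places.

Bank i lends (1 − rr)^i of the original deposit: Bank 1 lends 6.45·0.8531 ≈ 5.5025, Bank 2 lends 6.45·0.8531² ≈ 4.6942, and so on.
Summing a geometric series: total = 6.45·[0.8531·(1 − 0.8531^6) / (1 − 0.8531)] ≈ 23.0184 billion.

₹23.02 billion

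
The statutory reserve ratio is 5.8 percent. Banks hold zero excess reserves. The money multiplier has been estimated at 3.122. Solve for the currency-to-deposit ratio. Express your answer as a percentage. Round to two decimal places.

Using m = 3.122. From m = (1 + c)/(c + rr + e), rearranging gives 1 + c = m·(c + rr + e), so c·(1 − m) = m·(rr + e) − 1.
Hence c = [m·(rr + e) − 1]/(1 − m) = [3.122 × (0.058 + 0) − 1] / (1 − 3.122) ≈ 0.385921.

38.59%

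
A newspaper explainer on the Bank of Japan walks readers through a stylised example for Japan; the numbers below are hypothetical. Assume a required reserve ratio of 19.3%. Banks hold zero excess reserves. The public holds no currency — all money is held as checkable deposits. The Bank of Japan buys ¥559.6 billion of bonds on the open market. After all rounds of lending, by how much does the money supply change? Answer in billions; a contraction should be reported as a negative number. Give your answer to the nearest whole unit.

The simple money multiplier is m = 1/rr = 1/0.193 ≈ 5.1813.
An open-market purchase increases the monetary base by 559.6 billion, so ΔM = m × ΔMB = 5.1813 × 559.6 ≈ 2899.4555 billion.

¥2899 billion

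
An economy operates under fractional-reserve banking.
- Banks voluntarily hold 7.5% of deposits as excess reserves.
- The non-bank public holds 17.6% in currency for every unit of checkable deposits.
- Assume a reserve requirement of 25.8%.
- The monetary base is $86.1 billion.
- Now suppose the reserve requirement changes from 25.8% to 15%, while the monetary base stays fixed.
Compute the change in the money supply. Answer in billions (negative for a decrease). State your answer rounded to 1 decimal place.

Initially m₁ = (1 + 0.176) / (0.258 + 0.075 + 0.176) ≈ 2.3104, so M₁ = 2.3104 × 86.1 ≈ 198.9254 billion.
After the change m₂ = (1 + 0.176) / (0.15 + 0.075 + 0.176) ≈ 2.9327, so M₂ = 2.9327 × 86.1 ≈ 252.5055 billion.
ΔM = M₂ − M₁ = 252.5055 − 198.9254 = 53.5801 billion.

$53.6 billion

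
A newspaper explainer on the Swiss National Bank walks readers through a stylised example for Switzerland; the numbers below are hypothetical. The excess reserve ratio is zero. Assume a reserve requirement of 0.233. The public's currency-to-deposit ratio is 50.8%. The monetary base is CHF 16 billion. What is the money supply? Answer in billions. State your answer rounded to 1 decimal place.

The money multiplier is m = (1 + c) / (rr + c) = (1 + 0.508) / (0.233 + 0.508) ≈ 2.0351.
So M = m × MB = 2.0351 × 16 = 32.5616 billion.

CHF 32.6 billion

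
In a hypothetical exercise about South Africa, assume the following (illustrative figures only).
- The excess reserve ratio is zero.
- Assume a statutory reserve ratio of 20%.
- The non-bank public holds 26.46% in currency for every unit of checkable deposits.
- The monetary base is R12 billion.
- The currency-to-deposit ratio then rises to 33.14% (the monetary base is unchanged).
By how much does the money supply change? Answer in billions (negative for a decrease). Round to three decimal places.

Initially m₁ = (1 + 0.2646) / (0.2 + 0.2646) ≈ 2.721911, so M₁ = 2.721911 × 12 ≈ 32.6629 billion.
After the change m₂ = (1 + 0.3314) / (0.2 + 0.3314) ≈ 2.505457, so M₂ = 2.505457 × 12 ≈ 30.0655 billion.
ΔM = M₂ − M₁ = 30.0655 − 32.6629 = -2.5974 billion.

-2.597 billion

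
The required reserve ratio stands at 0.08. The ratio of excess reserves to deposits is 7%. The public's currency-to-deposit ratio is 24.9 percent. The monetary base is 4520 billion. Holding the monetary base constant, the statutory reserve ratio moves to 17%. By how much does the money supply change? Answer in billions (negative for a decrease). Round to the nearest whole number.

-2604 billion

Initially m₁ = (1 + 0.249) / (0.08 + 0.07 + 0.249) ≈ 3.13033, so M₁ = 3.13033 × 4520 = 14149.0916 billion.
After the change m₂ = (1 + 0.249) / (0.17 + 0.07 + 0.249) ≈ 2.55419, so M₂ = 2.55419 × 4520 = 11544.9388 billion.
ΔM = M₂ − M₁ = 11544.9388 − 14149.0916 = -2604.1528 billion.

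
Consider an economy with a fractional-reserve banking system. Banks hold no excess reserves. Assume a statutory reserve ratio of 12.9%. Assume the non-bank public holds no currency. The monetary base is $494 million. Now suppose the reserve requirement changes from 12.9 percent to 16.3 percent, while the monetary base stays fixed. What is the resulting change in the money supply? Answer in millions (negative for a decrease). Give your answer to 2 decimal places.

-798.78 million

Initially m₁ = 1 / (0.129) ≈ 7.751938, so M₁ = 7.751938 × 494 ≈ 3829.4574 million.
After the change m₂ = 1 / (0.163) ≈ 6.134969, so M₂ = 6.134969 × 494 ≈ 3030.6747 million.
ΔM = M₂ − M₁ = 3030.6747 − 3829.4574 = -798.7827 million.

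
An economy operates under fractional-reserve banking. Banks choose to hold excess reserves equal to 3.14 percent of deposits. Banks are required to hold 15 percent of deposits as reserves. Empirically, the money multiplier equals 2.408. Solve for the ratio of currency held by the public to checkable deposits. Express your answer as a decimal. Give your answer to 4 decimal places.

Using m = 2.408. From m = (1 + c)/(c + rr + e), rearranging gives 1 + c = m·(c + rr + e), so c·(1 − m) = m·(rr + e) − 1.
Hence c = [m·(rr + e) − 1]/(1 − m) = [2.408 × (0.15 + 0.0314) − 1] / (1 − 2.408) ≈ 0.399992.

0.4000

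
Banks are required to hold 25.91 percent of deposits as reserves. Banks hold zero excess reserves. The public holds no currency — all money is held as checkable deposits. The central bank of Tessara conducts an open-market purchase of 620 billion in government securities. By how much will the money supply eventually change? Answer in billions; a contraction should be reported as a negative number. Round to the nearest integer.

2393 billion

The simple money multiplier is m = 1/rr = 1/0.2591 ≈ 3.8595.
An open-market purchase increases the monetary base by 620 billion, so ΔM = m × ΔMB = 3.8595 × 620 = 2392.89 billion.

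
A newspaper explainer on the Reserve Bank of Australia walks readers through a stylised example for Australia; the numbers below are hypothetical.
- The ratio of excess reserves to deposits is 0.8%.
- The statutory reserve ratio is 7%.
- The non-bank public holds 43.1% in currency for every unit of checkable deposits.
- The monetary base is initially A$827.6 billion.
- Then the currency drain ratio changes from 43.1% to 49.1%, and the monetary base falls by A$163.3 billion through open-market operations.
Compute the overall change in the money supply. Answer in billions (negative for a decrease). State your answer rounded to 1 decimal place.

Before: m₁ = (1 + 0.431) / (0.07 + 0.008 + 0.431) ≈ 2.81139, MB₁ = 827.6, so M₁ = 2.81139 × 827.6 ≈ 2326.7064 billion.
After: m₂ = (1 + 0.491) / (0.07 + 0.008 + 0.491) ≈ 2.62039, MB₂ = 827.6 − 163.3 = 664.3, so M₂ = 2.62039 × 664.3 ≈ 1740.7251 billion.
ΔM = M₂ − M₁ = 1740.7251 − 2326.7064 = -585.9813 billion.

-586.0 billion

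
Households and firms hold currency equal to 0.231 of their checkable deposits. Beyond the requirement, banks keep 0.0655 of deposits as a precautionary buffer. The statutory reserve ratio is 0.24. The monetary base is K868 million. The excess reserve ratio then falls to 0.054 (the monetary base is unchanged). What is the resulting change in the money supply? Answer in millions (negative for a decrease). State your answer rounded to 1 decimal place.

Initially m₁ = (1 + 0.231) / (0.24 + 0.0655 + 0.231) ≈ 2.29450, so M₁ = 2.29450 × 868 = 1991.626 million.
After the change m₂ = (1 + 0.231) / (0.24 + 0.054 + 0.231) ≈ 2.34476, so M₂ = 2.34476 × 868 ≈ 2035.2517 million.
ΔM = M₂ − M₁ = 2035.2517 − 1991.626 = 43.6257 million.

K43.6 million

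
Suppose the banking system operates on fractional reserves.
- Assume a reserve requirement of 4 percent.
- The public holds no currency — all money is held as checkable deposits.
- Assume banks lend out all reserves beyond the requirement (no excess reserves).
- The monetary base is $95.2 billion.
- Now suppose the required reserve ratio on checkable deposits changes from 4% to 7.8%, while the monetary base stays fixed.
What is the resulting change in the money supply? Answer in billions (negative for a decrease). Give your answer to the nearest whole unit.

Initially m₁ = 1 / (0.04) = 25, so M₁ = 25 × 95.2 = 2380 billion.
After the change m₂ = 1 / (0.078) ≈ 12.8205, so M₂ = 12.8205 × 95.2 = 1220.5116 billion.
ΔM = M₂ − M₁ = 1220.5116 − 2380 = -1159.4884 billion.

-1159 billion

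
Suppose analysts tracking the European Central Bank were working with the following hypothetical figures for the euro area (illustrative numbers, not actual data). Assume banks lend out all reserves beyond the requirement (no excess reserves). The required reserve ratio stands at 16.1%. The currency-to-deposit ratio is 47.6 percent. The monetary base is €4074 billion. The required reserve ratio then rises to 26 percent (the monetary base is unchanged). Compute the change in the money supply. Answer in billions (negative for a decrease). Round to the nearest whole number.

Initially m₁ = (1 + 0.476) / (0.161 + 0.476) ≈ 2.31711, so M₁ = 2.31711 × 4074 ≈ 9439.9061 billion.
After the change m₂ = (1 + 0.476) / (0.26 + 0.476) ≈ 2.00543, so M₂ = 2.00543 × 4074 ≈ 8170.1218 billion.
ΔM = M₂ − M₁ = 8170.1218 − 9439.9061 = -1269.7843 billion.

-1270 billion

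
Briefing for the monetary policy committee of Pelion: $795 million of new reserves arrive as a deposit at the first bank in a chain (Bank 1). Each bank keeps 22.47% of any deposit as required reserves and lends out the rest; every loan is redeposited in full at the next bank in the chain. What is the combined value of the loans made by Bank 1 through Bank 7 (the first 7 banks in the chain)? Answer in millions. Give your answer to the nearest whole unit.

$2281 million

Bank i lends (1 − rr)^i of the original deposit: Bank 1 lends 795·0.7753 = 616.3635, Bank 2 lends 795·0.7753² ≈ 477.8666, and so on.
Summing a geometric series: total = 795·[0.7753·(1 − 0.7753^7) / (1 − 0.7753)] ≈ 2281.1780 million.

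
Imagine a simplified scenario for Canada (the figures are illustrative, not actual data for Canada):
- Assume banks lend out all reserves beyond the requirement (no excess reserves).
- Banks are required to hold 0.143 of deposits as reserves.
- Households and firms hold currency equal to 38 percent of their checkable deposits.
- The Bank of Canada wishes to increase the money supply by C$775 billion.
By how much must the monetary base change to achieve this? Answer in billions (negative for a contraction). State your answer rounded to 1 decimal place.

The money multiplier is m = (1 + c) / (rr + c) = (1 + 0.38) / (0.143 + 0.38) ≈ 2.63862.
ΔMB = ΔM / m = (+775) / 2.63862 ≈ 293.7141 billion.

C$293.7 billion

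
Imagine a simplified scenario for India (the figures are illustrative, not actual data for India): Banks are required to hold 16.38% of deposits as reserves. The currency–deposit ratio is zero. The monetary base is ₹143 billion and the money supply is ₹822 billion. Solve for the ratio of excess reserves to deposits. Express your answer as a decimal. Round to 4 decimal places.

0.0102

Using m = M/MB = 822/143 ≈ 5.748252. Since m = (1 + c)/(c + rr + e), the denominator satisfies c + rr + e = (1 + c)/m = (1 + 0) / 5.748252 ≈ 0.173966.
With c = 0 and rr = 0.1638, the ratio of excess reserves to deposits is 0.173966 − 0 − 0.1638 = 0.010166.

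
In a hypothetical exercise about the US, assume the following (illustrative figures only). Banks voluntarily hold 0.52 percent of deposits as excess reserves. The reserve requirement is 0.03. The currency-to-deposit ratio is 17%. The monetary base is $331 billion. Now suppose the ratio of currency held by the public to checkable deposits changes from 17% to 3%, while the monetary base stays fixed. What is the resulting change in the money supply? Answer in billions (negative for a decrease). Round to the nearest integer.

$3342 billion

Initially m₁ = (1 + 0.17) / (0.03 + 0.0052 + 0.17) ≈ 5.7018, so M₁ = 5.7018 × 331 = 1887.2958 billion.
After the change m₂ = (1 + 0.03) / (0.03 + 0.0052 + 0.03) ≈ 15.7975, so M₂ = 15.7975 × 331 = 5228.9725 billion.
ΔM = M₂ − M₁ = 5228.9725 − 1887.2958 = 3341.6767 billion.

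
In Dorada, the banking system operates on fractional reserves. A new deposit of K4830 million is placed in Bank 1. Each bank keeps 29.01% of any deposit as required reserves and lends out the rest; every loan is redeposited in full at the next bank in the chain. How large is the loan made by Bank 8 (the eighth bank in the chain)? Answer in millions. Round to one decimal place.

K311.5 million

Each bank lends a fraction (1 − rr) = 0.7099 of the deposit it receives, so Bank 8 receives 4830·0.7099^7 and lends 4830·0.7099^8 ≈ 311.5477 million.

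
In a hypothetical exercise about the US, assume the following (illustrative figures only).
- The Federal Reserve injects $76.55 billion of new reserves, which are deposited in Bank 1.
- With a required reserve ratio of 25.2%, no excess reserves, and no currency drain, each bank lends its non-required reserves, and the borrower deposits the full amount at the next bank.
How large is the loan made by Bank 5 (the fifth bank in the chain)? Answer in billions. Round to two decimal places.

Each bank lends a fraction (1 − rr) = 0.7480 of the deposit it receives, so Bank 5 receives 76.55·0.7480^4 and lends 76.55·0.7480^5 ≈ 17.9248 billion.

$17.92 billion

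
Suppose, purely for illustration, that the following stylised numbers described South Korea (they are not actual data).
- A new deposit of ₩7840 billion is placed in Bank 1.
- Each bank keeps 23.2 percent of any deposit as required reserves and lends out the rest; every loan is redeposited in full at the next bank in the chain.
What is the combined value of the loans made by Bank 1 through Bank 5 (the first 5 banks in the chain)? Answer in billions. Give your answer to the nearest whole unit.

₩19019 billion

Bank i lends (1 − rr)^i of the original deposit: Bank 1 lends 7840·0.7680 = 6021.1200, Bank 2 lends 7840·0.7680² ≈ 4624.2202, and so on.
Summing a geometric series: total = 7840·[0.7680·(1 − 0.7680^5) / (1 − 0.7680)] ≈ 19018.9189 billion.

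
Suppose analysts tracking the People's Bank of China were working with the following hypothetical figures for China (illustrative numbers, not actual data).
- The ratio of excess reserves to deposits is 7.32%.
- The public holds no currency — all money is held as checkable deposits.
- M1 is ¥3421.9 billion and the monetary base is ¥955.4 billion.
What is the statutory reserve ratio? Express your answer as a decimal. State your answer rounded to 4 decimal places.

Using m = M/MB = 3421.9/955.4 ≈ 3.581641. Since m = (1 + c)/(c + rr + e), the denominator satisfies c + rr + e = (1 + c)/m = (1 + 0) / 3.581641 ≈ 0.279202.
With c = 0 and e = 0.0732, the statutory reserve ratio is 0.279202 − 0 − 0.0732 = 0.206002.

0.2060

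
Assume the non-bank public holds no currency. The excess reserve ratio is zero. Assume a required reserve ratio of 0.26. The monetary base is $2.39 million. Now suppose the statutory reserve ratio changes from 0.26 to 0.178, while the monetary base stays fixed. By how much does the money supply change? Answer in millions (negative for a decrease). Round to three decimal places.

$4.235 million

Initially m₁ = 1 / (0.26) ≈ 3.84615, so M₁ = 3.84615 × 2.39 ≈ 9.1923 million.
After the change m₂ = 1 / (0.178) ≈ 5.61798, so M₂ = 5.61798 × 2.39 ≈ 13.427 million.
ΔM = M₂ − M₁ = 13.427 − 9.1923 = 4.2347 million.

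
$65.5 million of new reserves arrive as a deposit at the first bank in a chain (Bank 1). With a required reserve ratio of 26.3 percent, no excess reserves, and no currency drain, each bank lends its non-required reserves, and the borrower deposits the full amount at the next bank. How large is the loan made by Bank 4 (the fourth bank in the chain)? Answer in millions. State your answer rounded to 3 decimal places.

Each bank lends a fraction (1 − rr) = 0.7370 of the deposit it receives, so Bank 4 receives 65.5·0.7370^3 and lends 65.5·0.7370^4 ≈ 19.3246 million.

$19.325 million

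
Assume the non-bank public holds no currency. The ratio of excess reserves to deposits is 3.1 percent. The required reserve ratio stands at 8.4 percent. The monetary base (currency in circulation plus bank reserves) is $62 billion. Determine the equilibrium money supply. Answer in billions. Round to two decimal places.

$539.13 billion

The money multiplier is m = 1 / (rr + e) = 1 / (0.084 + 0.031) ≈ 8.69565.
So M = m × MB = 8.69565 × 62 = 539.1303 billion.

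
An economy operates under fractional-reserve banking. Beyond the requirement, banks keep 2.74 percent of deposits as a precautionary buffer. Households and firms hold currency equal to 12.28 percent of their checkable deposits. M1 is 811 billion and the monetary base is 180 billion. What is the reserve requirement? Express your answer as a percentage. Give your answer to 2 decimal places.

Using m = M/MB = 811/180 ≈ 4.505556. Since m = (1 + c)/(c + rr + e), the denominator satisfies c + rr + e = (1 + c)/m = (1 + 0.1228) / 4.505556 ≈ 0.249203.
With c = 0.1228 and e = 0.0274, the reserve requirement is 0.249203 − 0.1228 − 0.0274 = 0.099003.

9.90%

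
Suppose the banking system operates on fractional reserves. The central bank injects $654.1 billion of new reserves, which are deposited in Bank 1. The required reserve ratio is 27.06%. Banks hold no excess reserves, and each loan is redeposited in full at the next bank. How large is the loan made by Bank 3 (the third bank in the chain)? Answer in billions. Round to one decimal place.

$253.8 billion

Each bank lends a fraction (1 − rr) = 0.7294 of the deposit it receives, so Bank 3 receives 654.1·0.7294^2 and lends 654.1·0.7294^3 ≈ 253.8291 billion.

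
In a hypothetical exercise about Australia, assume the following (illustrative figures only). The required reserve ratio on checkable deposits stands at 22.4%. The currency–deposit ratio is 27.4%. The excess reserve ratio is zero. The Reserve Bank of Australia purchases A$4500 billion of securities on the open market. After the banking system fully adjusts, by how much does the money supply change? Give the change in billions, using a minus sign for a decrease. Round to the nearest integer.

The money multiplier is m = (1 + c) / (rr + c) = (1 + 0.274) / (0.224 + 0.274) ≈ 2.55823.
The purchase adds 4500 billion of base, so ΔM = m × ΔMB = 2.55823 × (+4500) = 11512.035 billion.

A$11512 billion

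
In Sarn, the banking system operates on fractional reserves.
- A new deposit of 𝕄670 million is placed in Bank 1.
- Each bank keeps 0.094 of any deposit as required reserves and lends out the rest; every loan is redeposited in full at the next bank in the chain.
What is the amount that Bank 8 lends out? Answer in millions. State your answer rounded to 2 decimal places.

Each bank lends a fraction (1 − rr) = 0.9060 of the deposit it receives, so Bank 8 receives 670·0.9060^7 and lends 670·0.9060^8 ≈ 304.1588 million.

𝕄304.16 million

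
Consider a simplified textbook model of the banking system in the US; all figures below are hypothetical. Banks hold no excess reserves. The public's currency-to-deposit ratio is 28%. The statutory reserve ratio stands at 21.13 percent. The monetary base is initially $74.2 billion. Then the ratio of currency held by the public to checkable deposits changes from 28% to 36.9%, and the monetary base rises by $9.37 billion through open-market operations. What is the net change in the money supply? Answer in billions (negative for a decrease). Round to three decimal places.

$3.836 billion

Before: m₁ = (1 + 0.28) / (0.2113 + 0.28) ≈ 2.605333, MB₁ = 74.2, so M₁ = 2.605333 × 74.2 ≈ 193.3157 billion.
After: m₂ = (1 + 0.369) / (0.2113 + 0.369) ≈ 2.359125, MB₂ = 74.2 + 9.37 = 83.57, so M₂ = 2.359125 × 83.57 ≈ 197.1521 billion.
ΔM = M₂ − M₁ = 197.1521 − 193.3157 = 3.8364 billion.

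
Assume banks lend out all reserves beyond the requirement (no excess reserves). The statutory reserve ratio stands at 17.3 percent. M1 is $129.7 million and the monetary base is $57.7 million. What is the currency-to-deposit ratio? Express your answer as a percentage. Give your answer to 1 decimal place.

49.0%

Using m = M/MB = 129.7/57.7 ≈ 2.247834. From m = (1 + c)/(c + rr + e), rearranging gives 1 + c = m·(c + rr + e), so c·(1 − m) = m·(rr + e) − 1.
Hence c = [m·(rr + e) − 1]/(1 − m) = [2.247834 × (0.173 + 0) − 1] / (1 − 2.247834) ≈ 0.489748.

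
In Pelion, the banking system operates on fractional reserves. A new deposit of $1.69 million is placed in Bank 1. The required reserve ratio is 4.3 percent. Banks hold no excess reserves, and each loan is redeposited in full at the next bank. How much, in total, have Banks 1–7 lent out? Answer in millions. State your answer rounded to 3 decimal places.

$9.961 million

Bank i lends (1 − rr)^i of the original deposit: Bank 1 lends 1.69·0.9570 ≈ 1.6173, Bank 2 lends 1.69·0.9570² ≈ 1.5478, and so on.
Summing a geometric series: total = 1.69·[0.9570·(1 − 0.9570^7) / (1 − 0.9570)] ≈ 9.9611 million.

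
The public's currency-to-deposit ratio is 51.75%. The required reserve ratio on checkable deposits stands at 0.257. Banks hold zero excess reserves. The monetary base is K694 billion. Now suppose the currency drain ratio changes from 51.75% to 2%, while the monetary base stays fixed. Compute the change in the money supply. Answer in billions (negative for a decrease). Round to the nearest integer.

Initially m₁ = (1 + 0.5175) / (0.257 + 0.5175) ≈ 1.9593, so M₁ = 1.9593 × 694 = 1359.7542 billion.
After the change m₂ = (1 + 0.02) / (0.257 + 0.02) ≈ 3.6823, so M₂ = 3.6823 × 694 = 2555.5162 billion.
ΔM = M₂ − M₁ = 2555.5162 − 1359.7542 = 1195.762 billion.

K1196 billion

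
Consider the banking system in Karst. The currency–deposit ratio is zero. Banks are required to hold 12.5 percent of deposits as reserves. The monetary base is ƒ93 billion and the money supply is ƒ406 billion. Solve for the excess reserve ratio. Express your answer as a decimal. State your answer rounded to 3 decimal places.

0.104

Using m = M/MB = 406/93 ≈ 4.365591. Since m = (1 + c)/(c + rr + e), the denominator satisfies c + rr + e = (1 + c)/m = (1 + 0) / 4.365591 ≈ 0.229064.
With c = 0 and rr = 0.125, the excess reserve ratio is 0.229064 − 0 − 0.125 = 0.104064.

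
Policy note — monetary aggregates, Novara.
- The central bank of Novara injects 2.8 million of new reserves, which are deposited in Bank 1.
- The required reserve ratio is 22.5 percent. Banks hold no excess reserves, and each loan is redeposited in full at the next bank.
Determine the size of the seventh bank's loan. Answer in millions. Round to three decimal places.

0.470 million

Each bank lends a fraction (1 − rr) = 0.7750 of the deposit it receives, so Bank 7 receives 2.8·0.7750^6 and lends 2.8·0.7750^7 ≈ 0.4702 million.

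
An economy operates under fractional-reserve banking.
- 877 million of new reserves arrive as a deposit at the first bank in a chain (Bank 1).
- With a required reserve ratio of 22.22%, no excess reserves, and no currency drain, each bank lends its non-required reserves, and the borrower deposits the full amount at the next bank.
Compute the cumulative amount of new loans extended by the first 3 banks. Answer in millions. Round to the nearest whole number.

Bank i lends (1 − rr)^i of the original deposit: Bank 1 lends 877·0.7778 = 682.1306, Bank 2 lends 877·0.7778² ≈ 530.5612, and so on.
Summing a geometric series: total = 877·[0.7778·(1 − 0.7778^3) / (1 − 0.7778)] ≈ 1625.3623 million.

1625 million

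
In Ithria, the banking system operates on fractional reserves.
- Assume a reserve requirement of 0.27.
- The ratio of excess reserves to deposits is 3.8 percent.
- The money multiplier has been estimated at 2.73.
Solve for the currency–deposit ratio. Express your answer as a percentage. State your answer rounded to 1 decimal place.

9.2%

Using m = 2.73. From m = (1 + c)/(c + rr + e), rearranging gives 1 + c = m·(c + rr + e), so c·(1 − m) = m·(rr + e) − 1.
Hence c = [m·(rr + e) − 1]/(1 − m) = [2.73 × (0.27 + 0.038) − 1] / (1 − 2.73) = 0.092000.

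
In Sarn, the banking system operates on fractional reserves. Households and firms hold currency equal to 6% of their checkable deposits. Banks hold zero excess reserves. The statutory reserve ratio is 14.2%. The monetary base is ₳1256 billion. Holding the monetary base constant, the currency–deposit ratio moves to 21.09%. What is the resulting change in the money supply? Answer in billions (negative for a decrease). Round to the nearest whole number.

-2281 billion

Initially m₁ = (1 + 0.06) / (0.142 + 0.06) ≈ 5.24752, so M₁ = 5.24752 × 1256 ≈ 6590.8851 billion.
After the change m₂ = (1 + 0.2109) / (0.142 + 0.2109) ≈ 3.43128, so M₂ = 3.43128 × 1256 ≈ 4309.6877 billion.
ΔM = M₂ − M₁ = 4309.6877 − 6590.8851 = -2281.1974 billion.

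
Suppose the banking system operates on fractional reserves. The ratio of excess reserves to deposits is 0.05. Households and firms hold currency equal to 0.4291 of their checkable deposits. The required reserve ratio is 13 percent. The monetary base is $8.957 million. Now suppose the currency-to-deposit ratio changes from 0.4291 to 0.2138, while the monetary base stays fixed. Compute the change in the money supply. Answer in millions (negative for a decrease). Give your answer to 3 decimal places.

Initially m₁ = (1 + 0.4291) / (0.13 + 0.05 + 0.4291) ≈ 2.34625, so M₁ = 2.34625 × 8.957 ≈ 21.0154 million.
After the change m₂ = (1 + 0.2138) / (0.13 + 0.05 + 0.2138) ≈ 3.08228, so M₂ = 3.08228 × 8.957 ≈ 27.608 million.
ΔM = M₂ − M₁ = 27.608 − 21.0154 = 6.5926 million.

$6.593 million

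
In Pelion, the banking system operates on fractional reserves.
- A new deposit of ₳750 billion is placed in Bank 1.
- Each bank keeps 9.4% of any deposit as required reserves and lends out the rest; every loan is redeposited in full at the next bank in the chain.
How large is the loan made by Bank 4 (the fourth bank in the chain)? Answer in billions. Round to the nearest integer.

Each bank lends a fraction (1 − rr) = 0.9060 of the deposit it receives, so Bank 4 receives 750·0.9060^3 and lends 750·0.9060^4 ≈ 505.3288 billion.

₳505 billion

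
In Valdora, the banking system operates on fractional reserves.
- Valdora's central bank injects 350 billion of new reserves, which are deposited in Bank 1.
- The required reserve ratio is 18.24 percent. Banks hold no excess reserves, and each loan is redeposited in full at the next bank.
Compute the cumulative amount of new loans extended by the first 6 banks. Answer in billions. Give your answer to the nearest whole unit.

Bank i lends (1 − rr)^i of the original deposit: Bank 1 lends 350·0.8176 = 286.1600, Bank 2 lends 350·0.8176² ≈ 233.9644, and so on.
Summing a geometric series: total = 350·[0.8176·(1 − 0.8176^6) / (1 − 0.8176)] ≈ 1100.2304 billion.

1100 billion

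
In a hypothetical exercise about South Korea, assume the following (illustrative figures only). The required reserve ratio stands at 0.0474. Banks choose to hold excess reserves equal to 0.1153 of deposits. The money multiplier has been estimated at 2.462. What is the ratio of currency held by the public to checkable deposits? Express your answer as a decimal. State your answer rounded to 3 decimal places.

0.410

Using m = 2.462. From m = (1 + c)/(c + rr + e), rearranging gives 1 + c = m·(c + rr + e), so c·(1 − m) = m·(rr + e) − 1.
Hence c = [m·(rr + e) − 1]/(1 − m) = [2.462 × (0.0474 + 0.1153) − 1] / (1 − 2.462) ≈ 0.410009.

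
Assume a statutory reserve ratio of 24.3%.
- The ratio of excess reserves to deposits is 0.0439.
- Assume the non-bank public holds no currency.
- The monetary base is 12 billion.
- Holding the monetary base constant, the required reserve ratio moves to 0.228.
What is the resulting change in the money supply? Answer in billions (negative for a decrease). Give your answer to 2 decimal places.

2.31 billion

Initially m₁ = 1 / (0.243 + 0.0439) ≈ 3.48554, so M₁ = 3.48554 × 12 ≈ 41.8265 billion.
After the change m₂ = 1 / (0.228 + 0.0439) ≈ 3.67782, so M₂ = 3.67782 × 12 ≈ 44.1338 billion.
ΔM = M₂ − M₁ = 44.1338 − 41.8265 = 2.3073 billion.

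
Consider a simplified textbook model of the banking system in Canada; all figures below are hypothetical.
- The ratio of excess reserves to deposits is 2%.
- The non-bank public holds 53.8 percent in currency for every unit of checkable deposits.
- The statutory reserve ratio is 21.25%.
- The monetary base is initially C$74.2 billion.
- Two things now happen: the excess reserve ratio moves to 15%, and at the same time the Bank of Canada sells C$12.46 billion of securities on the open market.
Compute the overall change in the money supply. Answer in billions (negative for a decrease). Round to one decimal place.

-42.7 billion

Before: m₁ = (1 + 0.538) / (0.2125 + 0.02 + 0.538) ≈ 1.9961, MB₁ = 74.2, so M₁ = 1.9961 × 74.2 ≈ 148.1106 billion.
After: m₂ = (1 + 0.538) / (0.2125 + 0.15 + 0.538) ≈ 1.7079, MB₂ = 74.2 − 12.46 = 61.74, so M₂ = 1.7079 × 61.74 ≈ 105.4457 billion.
ΔM = M₂ − M₁ = 105.4457 − 148.1106 = -42.6649 billion.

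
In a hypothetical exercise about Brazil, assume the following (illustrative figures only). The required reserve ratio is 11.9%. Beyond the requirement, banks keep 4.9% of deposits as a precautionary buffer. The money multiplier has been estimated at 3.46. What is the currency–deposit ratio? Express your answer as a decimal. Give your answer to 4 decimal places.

Using m = 3.46. From m = (1 + c)/(c + rr + e), rearranging gives 1 + c = m·(c + rr + e), so c·(1 − m) = m·(rr + e) − 1.
Hence c = [m·(rr + e) − 1]/(1 − m) = [3.46 × (0.119 + 0.049) − 1] / (1 − 3.46) ≈ 0.170211.

0.1702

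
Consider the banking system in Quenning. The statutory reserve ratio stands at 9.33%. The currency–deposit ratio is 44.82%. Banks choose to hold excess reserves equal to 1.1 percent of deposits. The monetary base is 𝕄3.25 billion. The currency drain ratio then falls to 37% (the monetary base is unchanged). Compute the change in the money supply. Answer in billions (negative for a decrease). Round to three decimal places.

𝕄0.869 billion

Initially m₁ = (1 + 0.4482) / (0.0933 + 0.011 + 0.4482) ≈ 2.62118, so M₁ = 2.62118 × 3.25 ≈ 8.5188 billion.
After the change m₂ = (1 + 0.37) / (0.0933 + 0.011 + 0.37) ≈ 2.88847, so M₂ = 2.88847 × 3.25 ≈ 9.3875 billion.
ΔM = M₂ − M₁ = 9.3875 − 8.5188 = 0.8687 billion.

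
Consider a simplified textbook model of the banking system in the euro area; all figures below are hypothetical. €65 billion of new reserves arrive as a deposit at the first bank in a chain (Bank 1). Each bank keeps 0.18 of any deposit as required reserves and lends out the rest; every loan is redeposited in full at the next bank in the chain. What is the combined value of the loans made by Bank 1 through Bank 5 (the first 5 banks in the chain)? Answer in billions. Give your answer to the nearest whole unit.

Bank i lends (1 − rr)^i of the original deposit: Bank 1 lends 65·0.8200 = 53.3000, Bank 2 lends 65·0.8200² = 43.7060, and so on.
Summing a geometric series: total = 65·[0.8200·(1 − 0.8200^5) / (1 − 0.8200)] ≈ 186.3309 billion.

€186 billion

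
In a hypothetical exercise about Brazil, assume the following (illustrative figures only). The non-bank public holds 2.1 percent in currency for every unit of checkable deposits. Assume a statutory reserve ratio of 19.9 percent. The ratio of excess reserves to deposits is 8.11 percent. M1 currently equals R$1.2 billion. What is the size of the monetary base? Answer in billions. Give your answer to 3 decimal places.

The money multiplier is m = (1 + c) / (rr + e + c) = (1 + 0.021) / (0.199 + 0.0811 + 0.021) ≈ 3.39090.
MB = M / m = 1.2 / 3.39090 ≈ 0.3539 billion.

R$0.354 billion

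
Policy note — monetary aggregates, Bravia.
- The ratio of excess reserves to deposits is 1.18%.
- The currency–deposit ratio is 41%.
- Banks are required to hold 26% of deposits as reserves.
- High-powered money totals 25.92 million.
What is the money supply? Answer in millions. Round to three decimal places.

The money multiplier is m = (1 + c) / (rr + e + c) = (1 + 0.41) / (0.26 + 0.0118 + 0.41) ≈ 2.068055.
So M = m × MB = 2.068055 × 25.92 ≈ 53.604 million.

53.604 million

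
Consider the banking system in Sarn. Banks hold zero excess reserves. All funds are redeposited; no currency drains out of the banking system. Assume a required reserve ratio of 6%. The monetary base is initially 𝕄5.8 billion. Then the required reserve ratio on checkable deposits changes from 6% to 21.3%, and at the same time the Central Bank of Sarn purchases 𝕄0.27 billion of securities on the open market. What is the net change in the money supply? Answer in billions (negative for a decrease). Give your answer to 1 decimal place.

Before: m₁ = 1 / (0.06) ≈ 16.6667, MB₁ = 5.8, so M₁ = 16.6667 × 5.8 ≈ 96.6669 billion.
After: m₂ = 1 / (0.213) ≈ 4.6948, MB₂ = 5.8 + 0.27 = 6.07, so M₂ = 4.6948 × 6.07 ≈ 28.4974 billion.
ΔM = M₂ − M₁ = 28.4974 − 96.6669 = -68.1695 billion.

-68.2 billion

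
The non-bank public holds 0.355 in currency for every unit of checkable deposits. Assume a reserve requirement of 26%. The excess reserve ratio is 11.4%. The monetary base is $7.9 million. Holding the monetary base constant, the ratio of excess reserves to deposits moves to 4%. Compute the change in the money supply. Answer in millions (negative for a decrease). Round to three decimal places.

$1.659 million

Initially m₁ = (1 + 0.355) / (0.26 + 0.114 + 0.355) ≈ 1.85871, so M₁ = 1.85871 × 7.9 ≈ 14.6838 million.
After the change m₂ = (1 + 0.355) / (0.26 + 0.04 + 0.355) ≈ 2.06870, so M₂ = 2.06870 × 7.9 ≈ 16.3427 million.
ΔM = M₂ − M₁ = 16.3427 − 14.6838 = 1.6589 million.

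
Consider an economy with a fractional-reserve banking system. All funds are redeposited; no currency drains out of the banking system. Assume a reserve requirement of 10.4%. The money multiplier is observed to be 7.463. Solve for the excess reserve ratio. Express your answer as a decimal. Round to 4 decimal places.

0.0300

Using m = 7.463. Since m = (1 + c)/(c + rr + e), the denominator satisfies c + rr + e = (1 + c)/m = (1 + 0) / 7.463 ≈ 0.133994.
With c = 0 and rr = 0.104, the excess reserve ratio is 0.133994 − 0 − 0.104 = 0.029994.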